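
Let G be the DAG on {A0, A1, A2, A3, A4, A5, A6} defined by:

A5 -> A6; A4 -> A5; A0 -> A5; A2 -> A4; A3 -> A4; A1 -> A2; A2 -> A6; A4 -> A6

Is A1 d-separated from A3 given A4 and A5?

No — A1 and A3 are not d-separated given {A4, A5}.

Enumerating the 3 paths from A1 to A3 and testing each for blocking by {A4, A5}:
  1. A1 → A2 → A4 ← A3 — A2:chain[open]; A4:collider[open] ⇒ active
  2. A1 → A2 → A6 ← A5 ← A4 ← A3 — A2:chain[open]; A6:collider[blocks]; A5:chain[blocks]; A4:chain[blocks] ⇒ blocked
  3. A1 → A2 → A6 ← A4 ← A3 — A2:chain[open]; A6:collider[blocks]; A4:chain[blocks] ⇒ blocked
At least one path is unblocked, so d-separation fails.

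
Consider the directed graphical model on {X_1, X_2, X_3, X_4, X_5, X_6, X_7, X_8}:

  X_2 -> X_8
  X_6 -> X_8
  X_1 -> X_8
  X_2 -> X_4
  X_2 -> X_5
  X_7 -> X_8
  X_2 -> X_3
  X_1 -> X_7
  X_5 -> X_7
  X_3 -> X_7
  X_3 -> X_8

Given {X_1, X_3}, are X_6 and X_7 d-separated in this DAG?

Yes

6 paths connect X_6 and X_7; each must be blocked for d-separation to hold:
  1. X_6 → X_8 ← X_2 → X_5 → X_7 — X_8:collider[blocks]; X_2:fork[open]; X_5:chain[open] ⇒ blocked
  2. X_6 → X_8 ← X_2 → X_3 → X_7 — X_8:collider[blocks]; X_2:fork[open]; X_3:chain[blocks] ⇒ blocked
  3. X_6 → X_8 ← X_7 — X_8:collider[blocks] ⇒ blocked
  4. X_6 → X_8 ← X_3 ← X_2 → X_5 → X_7 — X_8:collider[blocks]; X_3:chain[blocks]; X_2:fork[open]; X_5:chain[open] ⇒ blocked
  5. X_6 → X_8 ← X_3 → X_7 — X_8:collider[blocks]; X_3:fork[blocks] ⇒ blocked
  6. X_6 → X_8 ← X_1 → X_7 — X_8:collider[blocks]; X_1:fork[blocks] ⇒ blocked
Since every path is blocked, d-separation holds.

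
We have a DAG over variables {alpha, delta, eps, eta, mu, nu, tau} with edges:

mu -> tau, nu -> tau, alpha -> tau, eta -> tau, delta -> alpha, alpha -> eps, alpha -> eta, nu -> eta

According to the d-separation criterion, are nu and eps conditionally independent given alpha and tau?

We examine all 4 paths between nu and eps:
  1. nu → tau ← alpha → eps — tau:collider[open]; alpha:fork[blocks] ⇒ blocked
  2. nu → tau ← eta ← alpha → eps — tau:collider[open]; eta:chain[open]; alpha:fork[blocks] ⇒ blocked
  3. nu → eta → tau ← alpha → eps — eta:chain[open]; tau:collider[open]; alpha:fork[blocks] ⇒ blocked
  4. nu → eta ← alpha → eps — eta:collider[open]; alpha:fork[blocks] ⇒ blocked
Every path is blocked, so nu and eps are d-separated given {alpha, tau}.

Yes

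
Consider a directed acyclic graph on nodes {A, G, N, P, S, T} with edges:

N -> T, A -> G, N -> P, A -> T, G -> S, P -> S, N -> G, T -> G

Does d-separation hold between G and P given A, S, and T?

Enumerating the 4 paths from G to P and testing each for blocking by {A, S, T}:
  1. G ← A → T ← N → P — A:fork[blocks]; T:collider[open]; N:fork[open] ⇒ blocked
  2. G ← T ← N → P — T:chain[blocks]; N:fork[open] ⇒ blocked
  3. G → S ← P — S:collider[open] ⇒ active
  4. G ← N → P — N:fork[open] ⇒ active
Because an active path exists, G and P are not d-separated.

No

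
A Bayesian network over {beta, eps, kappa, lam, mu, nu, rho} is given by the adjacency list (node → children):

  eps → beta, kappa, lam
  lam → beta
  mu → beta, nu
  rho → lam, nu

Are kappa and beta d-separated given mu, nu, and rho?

Enumerating the 3 paths from kappa to beta and testing each for blocking by {mu, nu, rho}:
Path 1: kappa ← eps → lam ← rho → nu ← mu → beta
  lam is a collider here and neither lam nor any of its descendants is conditioned on, so the collider stays closed — the path is blocked at lam.
Path 2: kappa ← eps → lam → beta
  eps is a fork and eps is not conditioned on; lam is a chain and lam is not conditioned on — no node blocks this path, so it is active.
Path 3: kappa ← eps → beta
  eps is a fork and eps is not conditioned on — no node blocks this path, so it is active.
At least one path is unblocked, so d-separation fails.

No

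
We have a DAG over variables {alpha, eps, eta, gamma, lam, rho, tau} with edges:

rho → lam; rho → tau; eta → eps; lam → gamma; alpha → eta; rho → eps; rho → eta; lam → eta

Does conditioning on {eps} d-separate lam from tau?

Enumerating the 3 paths from lam to tau and testing each for blocking by {eps}:
  1. lam → eta → eps ← rho → tau — eta:chain[open]; eps:collider[open]; rho:fork[open] ⇒ active
  2. lam → eta ← rho → tau — eta:collider[open]; rho:fork[open] ⇒ active
  3. lam ← rho → tau — rho:fork[open] ⇒ active
At least one path is unblocked, so d-separation fails.

No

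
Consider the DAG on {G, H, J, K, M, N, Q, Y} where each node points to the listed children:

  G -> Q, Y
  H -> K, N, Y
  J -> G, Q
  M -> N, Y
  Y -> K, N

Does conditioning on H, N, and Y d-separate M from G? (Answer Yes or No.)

4 paths connect M and G; each must be blocked for d-separation to hold:
  1. M → N ← H → K ← Y ← G — N:collider[open]; H:fork[blocks]; K:collider[blocks]; Y:chain[blocks] ⇒ blocked
  2. M → N ← H → Y ← G — N:collider[open]; H:fork[blocks]; Y:collider[open] ⇒ blocked
  3. M → N ← Y ← G — N:collider[open]; Y:chain[blocks] ⇒ blocked
  4. M → Y ← G — Y:collider[open] ⇒ active
Since the path M → Y ← G is active, M and G are not d-separated given {H, N, Y}.

No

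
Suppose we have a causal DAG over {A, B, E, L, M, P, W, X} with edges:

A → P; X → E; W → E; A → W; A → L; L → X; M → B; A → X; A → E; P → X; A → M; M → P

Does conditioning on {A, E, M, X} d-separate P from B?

Enumerating the 6 paths from P to B and testing each for blocking by {A, E, M, X}:
  1. P → X → E ← W ← A → M → B — X:chain[blocks]; E:collider[open]; W:chain[open]; A:fork[blocks]; M:chain[blocks] ⇒ blocked
  2. P → X → E ← A → M → B — X:chain[blocks]; E:collider[open]; A:fork[blocks]; M:chain[blocks] ⇒ blocked
  3. P → X ← L ← A → M → B — X:collider[open]; L:chain[open]; A:fork[blocks]; M:chain[blocks] ⇒ blocked
  4. P → X ← A → M → B — X:collider[open]; A:fork[blocks]; M:chain[blocks] ⇒ blocked
  5. P ← A → M → B — A:fork[blocks]; M:chain[blocks] ⇒ blocked
  6. P ← M → B — M:fork[blocks] ⇒ blocked
All paths are blocked; P ⊥ B | {A, E, M, X} holds.

Yes — P and B are d-separated given {A, E, M, X}.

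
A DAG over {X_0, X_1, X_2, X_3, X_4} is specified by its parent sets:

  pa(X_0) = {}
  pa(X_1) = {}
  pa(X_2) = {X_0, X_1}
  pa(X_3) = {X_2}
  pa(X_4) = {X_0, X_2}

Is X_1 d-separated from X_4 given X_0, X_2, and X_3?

We examine all 2 paths between X_1 and X_4:
Path 1: X_1 → X_2 ← X_0 → X_4
  X_0 is a fork here and X_0 is conditioned on, so the path is blocked at X_0.
Path 2: X_1 → X_2 → X_4
  X_2 is a chain here and X_2 is conditioned on, so the path is blocked at X_2.
All paths are blocked; X_1 ⊥ X_4 | {X_0, X_2, X_3} holds.

Yes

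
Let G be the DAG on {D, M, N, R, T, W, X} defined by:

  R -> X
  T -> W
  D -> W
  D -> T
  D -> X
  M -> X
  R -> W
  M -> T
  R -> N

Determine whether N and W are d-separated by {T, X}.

5 paths connect N and W; each must be blocked for d-separation to hold:
  1. N ← R → W — R:fork[open] ⇒ active
  2. N ← R → X ← D → W — R:fork[open]; X:collider[open]; D:fork[open] ⇒ active
  3. N ← R → X ← D → T → W — R:fork[open]; X:collider[open]; D:fork[open]; T:chain[blocks] ⇒ blocked
  4. N ← R → X ← M → T → W — R:fork[open]; X:collider[open]; M:fork[open]; T:chain[blocks] ⇒ blocked
  5. N ← R → X ← M → T ← D → W — R:fork[open]; X:collider[open]; M:fork[open]; T:collider[open]; D:fork[open] ⇒ active
Because an active path exists, N and W are not d-separated.

No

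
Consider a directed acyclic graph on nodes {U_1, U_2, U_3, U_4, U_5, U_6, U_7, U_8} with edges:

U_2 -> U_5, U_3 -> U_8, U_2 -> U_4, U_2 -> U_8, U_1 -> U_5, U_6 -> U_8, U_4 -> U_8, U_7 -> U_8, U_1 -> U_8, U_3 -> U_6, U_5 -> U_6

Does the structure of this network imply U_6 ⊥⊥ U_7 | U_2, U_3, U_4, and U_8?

5 paths connect U_6 and U_7; each must be blocked for d-separation to hold:
Path 1: U_6 → U_8 ← U_7
  U_8 is a collider and U_8 is conditioned on, which opens it — no node blocks this path, so it is active.
Path 2: U_6 ← U_3 → U_8 ← U_7
  U_3 is a fork here and U_3 is conditioned on, so the path is blocked at U_3.
Path 3: U_6 ← U_5 ← U_2 → U_8 ← U_7
  U_2 is a fork here and U_2 is conditioned on, so the path is blocked at U_2.
Path 4: U_6 ← U_5 ← U_2 → U_4 → U_8 ← U_7
  U_2 is a fork here and U_2 is conditioned on, so the path is blocked at U_2.
Path 5: U_6 ← U_5 ← U_1 → U_8 ← U_7
  U_5 is a chain and U_5 is not conditioned on; U_1 is a fork and U_1 is not conditioned on; U_8 is a collider and U_8 is conditioned on, which opens it — no node blocks this path, so it is active.
Because an active path exists, U_6 and U_7 are not d-separated.

No — U_6 and U_7 are not d-separated given {U_2, U_3, U_4, U_8}.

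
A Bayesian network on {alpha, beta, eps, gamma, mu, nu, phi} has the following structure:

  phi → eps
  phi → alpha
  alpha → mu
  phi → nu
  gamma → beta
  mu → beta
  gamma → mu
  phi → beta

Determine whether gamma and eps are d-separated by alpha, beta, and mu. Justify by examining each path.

Enumerating the 4 paths from gamma to eps and testing each for blocking by {alpha, beta, mu}:
  1. gamma → beta ← mu ← alpha ← phi → eps — beta:collider[open]; mu:chain[blocks]; alpha:chain[blocks]; phi:fork[open] ⇒ blocked
  2. gamma → beta ← phi → eps — beta:collider[open]; phi:fork[open] ⇒ active
  3. gamma → mu → beta ← phi → eps — mu:chain[blocks]; beta:collider[open]; phi:fork[open] ⇒ blocked
  4. gamma → mu ← alpha ← phi → eps — mu:collider[open]; alpha:chain[blocks]; phi:fork[open] ⇒ blocked
Because an active path exists, gamma and eps are not d-separated.

No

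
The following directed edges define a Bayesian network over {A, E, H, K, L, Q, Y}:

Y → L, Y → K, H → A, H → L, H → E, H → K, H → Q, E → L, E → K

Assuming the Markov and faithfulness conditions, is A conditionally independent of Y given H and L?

Yes — A and Y are d-separated given {H, L}.

There are 6 undirected paths between A and Y; checking each against the conditioning set {H, L}:
Path 1: A ← H → E → K ← Y
  H is a fork here and H is conditioned on, so the path is blocked at H.
Path 2: A ← H → E → L ← Y
  H is a fork here and H is conditioned on, so the path is blocked at H.
Path 3: A ← H → K ← E → L ← Y
  H is a fork here and H is conditioned on, so the path is blocked at H.
Path 4: A ← H → K ← Y
  H is a fork here and H is conditioned on, so the path is blocked at H.
Path 5: A ← H → L ← E → K ← Y
  H is a fork here and H is conditioned on, so the path is blocked at H.
Path 6: A ← H → L ← Y
  H is a fork here and H is conditioned on, so the path is blocked at H.
Since every path is blocked, d-separation holds.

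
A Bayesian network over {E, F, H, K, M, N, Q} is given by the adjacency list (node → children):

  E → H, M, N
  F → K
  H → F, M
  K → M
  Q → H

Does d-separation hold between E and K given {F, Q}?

Yes

We examine all 4 paths between E and K:
  1. E → H → F → K — H:chain[open]; F:chain[blocks] ⇒ blocked
  2. E → H → M ← K — H:chain[open]; M:collider[blocks] ⇒ blocked
  3. E → M ← K — M:collider[blocks] ⇒ blocked
  4. E → M ← H → F → K — M:collider[blocks]; H:fork[open]; F:chain[blocks] ⇒ blocked
All paths are blocked; E ⊥ K | {F, Q} holds.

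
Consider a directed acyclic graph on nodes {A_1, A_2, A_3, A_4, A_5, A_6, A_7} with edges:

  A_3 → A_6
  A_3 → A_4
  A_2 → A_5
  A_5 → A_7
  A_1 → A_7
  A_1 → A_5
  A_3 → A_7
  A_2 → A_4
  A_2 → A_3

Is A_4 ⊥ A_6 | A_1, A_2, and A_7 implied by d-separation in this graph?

No

Enumerating the 4 paths from A_4 to A_6 and testing each for blocking by {A_1, A_2, A_7}:
Path 1: A_4 ← A_3 → A_6
  A_3 is a fork and A_3 is not conditioned on — no node blocks this path, so it is active.
Path 2: A_4 ← A_2 → A_3 → A_6
  A_2 is a fork here and A_2 is conditioned on, so the path is blocked at A_2.
Path 3: A_4 ← A_2 → A_5 ← A_1 → A_7 ← A_3 → A_6
  A_2 is a fork here and A_2 is conditioned on, so the path is blocked at A_2.
Path 4: A_4 ← A_2 → A_5 → A_7 ← A_3 → A_6
  A_2 is a fork here and A_2 is conditioned on, so the path is blocked at A_2.
At least one path is unblocked, so d-separation fails.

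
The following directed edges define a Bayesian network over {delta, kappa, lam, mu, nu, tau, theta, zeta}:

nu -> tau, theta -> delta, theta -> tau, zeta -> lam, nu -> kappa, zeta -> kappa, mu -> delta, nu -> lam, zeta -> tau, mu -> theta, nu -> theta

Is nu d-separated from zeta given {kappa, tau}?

We examine all 4 paths between nu and zeta:
  1. nu → tau ← zeta — tau:collider[open] ⇒ active
  2. nu → theta → tau ← zeta — theta:chain[open]; tau:collider[open] ⇒ active
  3. nu → kappa ← zeta — kappa:collider[open] ⇒ active
  4. nu → lam ← zeta — lam:collider[blocks] ⇒ blocked
At least one path is unblocked, so d-separation fails.

No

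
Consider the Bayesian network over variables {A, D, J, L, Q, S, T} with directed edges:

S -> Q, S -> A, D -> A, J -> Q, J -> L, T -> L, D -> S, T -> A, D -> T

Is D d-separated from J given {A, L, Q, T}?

No — D and J are not d-separated given {A, L, Q, T}.

Enumerating the 6 paths from D to J and testing each for blocking by {A, L, Q, T}:
  1. D → S → Q ← J — S:chain[open]; Q:collider[open] ⇒ active
  2. D → S → A ← T → L ← J — S:chain[open]; A:collider[open]; T:fork[blocks]; L:collider[open] ⇒ blocked
  3. D → A ← S → Q ← J — A:collider[open]; S:fork[open]; Q:collider[open] ⇒ active
  4. D → A ← T → L ← J — A:collider[open]; T:fork[blocks]; L:collider[open] ⇒ blocked
  5. D → T → A ← S → Q ← J — T:chain[blocks]; A:collider[open]; S:fork[open]; Q:collider[open] ⇒ blocked
  6. D → T → L ← J — T:chain[blocks]; L:collider[open] ⇒ blocked
Since the path D → S → Q ← J is active, D and J are not d-separated given {A, L, Q, T}.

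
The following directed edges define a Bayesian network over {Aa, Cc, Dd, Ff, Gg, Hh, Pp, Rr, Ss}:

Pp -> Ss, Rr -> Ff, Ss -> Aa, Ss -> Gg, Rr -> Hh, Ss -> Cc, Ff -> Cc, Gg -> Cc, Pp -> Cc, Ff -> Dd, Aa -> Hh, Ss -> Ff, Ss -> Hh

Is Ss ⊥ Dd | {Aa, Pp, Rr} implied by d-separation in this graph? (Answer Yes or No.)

No — Ss and Dd are not d-separated given {Aa, Pp, Rr}.

6 paths connect Ss and Dd; each must be blocked for d-separation to hold:
Path 1: Ss → Gg → Cc ← Ff → Dd
  Cc is a collider here and neither Cc nor any of its descendants is conditioned on, so the collider stays closed — the path is blocked at Cc.
Path 2: Ss ← Pp → Cc ← Ff → Dd
  Pp is a fork here and Pp is conditioned on, so the path is blocked at Pp.
Path 3: Ss → Ff → Dd
  Ff is a chain and Ff is not conditioned on — no node blocks this path, so it is active.
Path 4: Ss → Cc ← Ff → Dd
  Cc is a collider here and neither Cc nor any of its descendants is conditioned on, so the collider stays closed — the path is blocked at Cc.
Path 5: Ss → Aa → Hh ← Rr → Ff → Dd
  Aa is a chain here and Aa is conditioned on, so the path is blocked at Aa.
Path 6: Ss → Hh ← Rr → Ff → Dd
  Hh is a collider here and neither Hh nor any of its descendants is conditioned on, so the collider stays closed — the path is blocked at Hh.
Since the path Ss → Ff → Dd is active, Ss and Dd are not d-separated given {Aa, Pp, Rr}.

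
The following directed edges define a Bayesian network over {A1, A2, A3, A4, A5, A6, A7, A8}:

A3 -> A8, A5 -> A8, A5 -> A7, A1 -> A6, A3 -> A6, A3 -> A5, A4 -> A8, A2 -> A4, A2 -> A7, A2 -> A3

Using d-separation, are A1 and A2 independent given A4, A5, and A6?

Enumerating the 5 paths from A1 to A2 and testing each for blocking by {A4, A5, A6}:
Path 1: A1 → A6 ← A3 → A8 ← A4 ← A2
  A8 is a collider here and neither A8 nor any of its descendants is conditioned on, so the collider stays closed — the path is blocked at A8.
Path 2: A1 → A6 ← A3 → A8 ← A5 → A7 ← A2
  A8 is a collider here and neither A8 nor any of its descendants is conditioned on, so the collider stays closed — the path is blocked at A8.
Path 3: A1 → A6 ← A3 ← A2
  A6 is a collider and A6 is conditioned on, which opens it; A3 is a chain and A3 is not conditioned on — no node blocks this path, so it is active.
Path 4: A1 → A6 ← A3 → A5 → A7 ← A2
  A5 is a chain here and A5 is conditioned on, so the path is blocked at A5.
Path 5: A1 → A6 ← A3 → A5 → A8 ← A4 ← A2
  A5 is a chain here and A5 is conditioned on, so the path is blocked at A5.
Since the path A1 → A6 ← A3 ← A2 is active, A1 and A2 are not d-separated given {A4, A5, A6}.

No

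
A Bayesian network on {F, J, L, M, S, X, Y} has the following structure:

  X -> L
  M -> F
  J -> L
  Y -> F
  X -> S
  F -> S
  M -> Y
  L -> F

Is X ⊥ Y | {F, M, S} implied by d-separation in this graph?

There are 4 undirected paths between X and Y; checking each against the conditioning set {F, M, S}:
  1. X → L → F ← M → Y — L:chain[open]; F:collider[open]; M:fork[blocks] ⇒ blocked
  2. X → L → F ← Y — L:chain[open]; F:collider[open] ⇒ active
  3. X → S ← F ← M → Y — S:collider[open]; F:chain[blocks]; M:fork[blocks] ⇒ blocked
  4. X → S ← F ← Y — S:collider[open]; F:chain[blocks] ⇒ blocked
Because an active path exists, X and Y are not d-separated.

No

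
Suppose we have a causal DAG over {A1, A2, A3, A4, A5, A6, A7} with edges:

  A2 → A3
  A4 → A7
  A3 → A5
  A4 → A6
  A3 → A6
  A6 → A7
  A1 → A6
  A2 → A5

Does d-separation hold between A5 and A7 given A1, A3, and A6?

There are 4 undirected paths between A5 and A7; checking each against the conditioning set {A1, A3, A6}:
Path 1: A5 ← A2 → A3 → A6 ← A4 → A7
  A3 is a chain here and A3 is conditioned on, so the path is blocked at A3.
Path 2: A5 ← A2 → A3 → A6 → A7
  A3 is a chain here and A3 is conditioned on, so the path is blocked at A3.
Path 3: A5 ← A3 → A6 ← A4 → A7
  A3 is a fork here and A3 is conditioned on, so the path is blocked at A3.
Path 4: A5 ← A3 → A6 → A7
  A3 is a fork here and A3 is conditioned on, so the path is blocked at A3.
All paths are blocked; A5 ⊥ A7 | {A1, A3, A6} holds.

Yes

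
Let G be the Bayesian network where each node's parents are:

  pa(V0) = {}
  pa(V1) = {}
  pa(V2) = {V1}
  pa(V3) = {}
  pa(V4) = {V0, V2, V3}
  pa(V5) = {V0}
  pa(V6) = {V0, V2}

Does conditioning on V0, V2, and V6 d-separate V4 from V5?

There are 2 undirected paths between V4 and V5; checking each against the conditioning set {V0, V2, V6}:
Path 1: V4 ← V2 → V6 ← V0 → V5
  V2 is a fork here and V2 is conditioned on, so the path is blocked at V2.
Path 2: V4 ← V0 → V5
  V0 is a fork here and V0 is conditioned on, so the path is blocked at V0.
All paths are blocked; V4 ⊥ V5 | {V0, V2, V6} holds.

Yes — V4 and V5 are d-separated given {V0, V2, V6}.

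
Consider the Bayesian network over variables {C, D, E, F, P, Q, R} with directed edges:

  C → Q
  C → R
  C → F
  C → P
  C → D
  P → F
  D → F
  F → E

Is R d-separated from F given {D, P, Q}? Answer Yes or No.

There are 3 undirected paths between R and F; checking each against the conditioning set {D, P, Q}:
Path 1: R ← C → P → F
  P is a chain here and P is conditioned on, so the path is blocked at P.
Path 2: R ← C → F
  C is a fork and C is not conditioned on — no node blocks this path, so it is active.
Path 3: R ← C → D → F
  D is a chain here and D is conditioned on, so the path is blocked at D.
At least one path is unblocked, so d-separation fails.

No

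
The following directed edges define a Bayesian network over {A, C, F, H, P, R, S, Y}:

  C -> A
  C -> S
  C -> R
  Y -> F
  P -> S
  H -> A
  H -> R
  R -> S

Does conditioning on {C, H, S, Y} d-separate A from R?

Yes

Enumerating the 3 paths from A to R and testing each for blocking by {C, H, S, Y}:
Path 1: A ← H → R
  H is a fork here and H is conditioned on, so the path is blocked at H.
Path 2: A ← C → S ← R
  C is a fork here and C is conditioned on, so the path is blocked at C.
Path 3: A ← C → R
  C is a fork here and C is conditioned on, so the path is blocked at C.
Every path is blocked, so A and R are d-separated given {C, H, S, Y}.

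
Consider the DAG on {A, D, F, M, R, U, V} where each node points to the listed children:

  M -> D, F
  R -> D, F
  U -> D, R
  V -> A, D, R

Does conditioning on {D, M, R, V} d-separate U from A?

Enumerating the 6 paths from U to A and testing each for blocking by {D, M, R, V}:
Path 1: U → R → F ← M → D ← V → A
  R is a chain here and R is conditioned on, so the path is blocked at R.
Path 2: U → R ← V → A
  V is a fork here and V is conditioned on, so the path is blocked at V.
Path 3: U → R → D ← V → A
  R is a chain here and R is conditioned on, so the path is blocked at R.
Path 4: U → D ← M → F ← R ← V → A
  M is a fork here and M is conditioned on, so the path is blocked at M.
Path 5: U → D ← R ← V → A
  R is a chain here and R is conditioned on, so the path is blocked at R.
Path 6: U → D ← V → A
  V is a fork here and V is conditioned on, so the path is blocked at V.
Since every path is blocked, d-separation holds.

Yes — U and A are d-separated given {D, M, R, V}.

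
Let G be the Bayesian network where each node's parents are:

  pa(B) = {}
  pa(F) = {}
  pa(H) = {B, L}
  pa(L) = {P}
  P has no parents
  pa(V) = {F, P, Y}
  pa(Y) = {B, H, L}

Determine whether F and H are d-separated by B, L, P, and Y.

Yes — F and H are d-separated given {B, L, P, Y}.

There are 6 undirected paths between F and H; checking each against the conditioning set {B, L, P, Y}:
Path 1: F → V ← P → L → H
  V is a collider here and neither V nor any of its descendants is conditioned on, so the collider stays closed — the path is blocked at V.
Path 2: F → V ← P → L → Y ← B → H
  V is a collider here and neither V nor any of its descendants is conditioned on, so the collider stays closed — the path is blocked at V.
Path 3: F → V ← P → L → Y ← H
  V is a collider here and neither V nor any of its descendants is conditioned on, so the collider stays closed — the path is blocked at V.
Path 4: F → V ← Y ← B → H
  V is a collider here and neither V nor any of its descendants is conditioned on, so the collider stays closed — the path is blocked at V.
Path 5: F → V ← Y ← L → H
  V is a collider here and neither V nor any of its descendants is conditioned on, so the collider stays closed — the path is blocked at V.
Path 6: F → V ← Y ← H
  V is a collider here and neither V nor any of its descendants is conditioned on, so the collider stays closed — the path is blocked at V.
All paths are blocked; F ⊥ H | {B, L, P, Y} holds.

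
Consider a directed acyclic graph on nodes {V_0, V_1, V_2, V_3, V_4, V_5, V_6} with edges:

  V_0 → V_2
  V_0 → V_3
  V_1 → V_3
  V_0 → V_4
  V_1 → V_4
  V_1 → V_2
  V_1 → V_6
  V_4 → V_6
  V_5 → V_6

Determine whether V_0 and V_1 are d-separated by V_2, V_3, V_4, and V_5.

No — V_0 and V_1 are not d-separated given {V_2, V_3, V_4, V_5}.

There are 4 undirected paths between V_0 and V_1; checking each against the conditioning set {V_2, V_3, V_4, V_5}:
Path 1: V_0 → V_2 ← V_1
  V_2 is a collider and V_2 is conditioned on, which opens it — no node blocks this path, so it is active.
Path 2: V_0 → V_3 ← V_1
  V_3 is a collider and V_3 is conditioned on, which opens it — no node blocks this path, so it is active.
Path 3: V_0 → V_4 ← V_1
  V_4 is a collider and V_4 is conditioned on, which opens it — no node blocks this path, so it is active.
Path 4: V_0 → V_4 → V_6 ← V_1
  V_4 is a chain here and V_4 is conditioned on, so the path is blocked at V_4.
Because an active path exists, V_0 and V_1 are not d-separated.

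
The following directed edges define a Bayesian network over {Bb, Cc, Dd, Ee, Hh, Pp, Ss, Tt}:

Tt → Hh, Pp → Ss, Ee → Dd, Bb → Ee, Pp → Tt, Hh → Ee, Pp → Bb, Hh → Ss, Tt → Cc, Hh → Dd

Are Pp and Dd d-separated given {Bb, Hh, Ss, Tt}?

There are 6 undirected paths between Pp and Dd; checking each against the conditioning set {Bb, Hh, Ss, Tt}:
Path 1: Pp → Bb → Ee → Dd
  Bb is a chain here and Bb is conditioned on, so the path is blocked at Bb.
Path 2: Pp → Bb → Ee ← Hh → Dd
  Bb is a chain here and Bb is conditioned on, so the path is blocked at Bb.
Path 3: Pp → Ss ← Hh → Dd
  Hh is a fork here and Hh is conditioned on, so the path is blocked at Hh.
Path 4: Pp → Ss ← Hh → Ee → Dd
  Hh is a fork here and Hh is conditioned on, so the path is blocked at Hh.
Path 5: Pp → Tt → Hh → Dd
  Tt is a chain here and Tt is conditioned on, so the path is blocked at Tt.
Path 6: Pp → Tt → Hh → Ee → Dd
  Tt is a chain here and Tt is conditioned on, so the path is blocked at Tt.
Every path is blocked, so Pp and Dd are d-separated given {Bb, Hh, Ss, Tt}.

Yes — Pp and Dd are d-separated given {Bb, Hh, Ss, Tt}.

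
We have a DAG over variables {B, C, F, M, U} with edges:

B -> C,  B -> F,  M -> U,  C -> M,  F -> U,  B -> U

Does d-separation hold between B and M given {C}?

Yes

Enumerating the 3 paths from B to M and testing each for blocking by {C}:
Path 1: B → U ← M
  U is a collider here and neither U nor any of its descendants is conditioned on, so the collider stays closed — the path is blocked at U.
Path 2: B → C → M
  C is a chain here and C is conditioned on, so the path is blocked at C.
Path 3: B → F → U ← M
  U is a collider here and neither U nor any of its descendants is conditioned on, so the collider stays closed — the path is blocked at U.
Every path is blocked, so B and M are d-separated given {C}.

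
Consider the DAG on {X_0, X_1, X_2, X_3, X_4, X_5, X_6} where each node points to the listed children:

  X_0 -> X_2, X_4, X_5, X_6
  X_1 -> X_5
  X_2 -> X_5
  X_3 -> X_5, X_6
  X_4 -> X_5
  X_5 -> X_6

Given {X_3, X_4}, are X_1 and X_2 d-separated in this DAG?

We examine all 5 paths between X_1 and X_2:
  1. X_1 → X_5 ← X_2 — X_5:collider[blocks] ⇒ blocked
  2. X_1 → X_5 → X_6 ← X_0 → X_2 — X_5:chain[open]; X_6:collider[blocks]; X_0:fork[open] ⇒ blocked
  3. X_1 → X_5 ← X_0 → X_2 — X_5:collider[blocks]; X_0:fork[open] ⇒ blocked
  4. X_1 → X_5 ← X_3 → X_6 ← X_0 → X_2 — X_5:collider[blocks]; X_3:fork[blocks]; X_6:collider[blocks]; X_0:fork[open] ⇒ blocked
  5. X_1 → X_5 ← X_4 ← X_0 → X_2 — X_5:collider[blocks]; X_4:chain[blocks]; X_0:fork[open] ⇒ blocked
Since every path is blocked, d-separation holds.

Yes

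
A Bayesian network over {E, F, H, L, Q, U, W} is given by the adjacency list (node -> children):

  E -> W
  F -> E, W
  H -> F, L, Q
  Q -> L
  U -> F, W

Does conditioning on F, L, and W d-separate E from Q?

No

6 paths connect E and Q; each must be blocked for d-separation to hold:
Path 1: E → W ← U → F ← H → L ← Q
  W is a collider and W is conditioned on, which opens it; U is a fork and U is not conditioned on; F is a collider and F is conditioned on, which opens it; H is a fork and H is not conditioned on; L is a collider and L is conditioned on, which opens it — no node blocks this path, so it is active.
Path 2: E → W ← U → F ← H → Q
  W is a collider and W is conditioned on, which opens it; U is a fork and U is not conditioned on; F is a collider and F is conditioned on, which opens it; H is a fork and H is not conditioned on — no node blocks this path, so it is active.
Path 3: E → W ← F ← H → L ← Q
  F is a chain here and F is conditioned on, so the path is blocked at F.
Path 4: E → W ← F ← H → Q
  F is a chain here and F is conditioned on, so the path is blocked at F.
Path 5: E ← F ← H → L ← Q
  F is a chain here and F is conditioned on, so the path is blocked at F.
Path 6: E ← F ← H → Q
  F is a chain here and F is conditioned on, so the path is blocked at F.
Since the path E → W ← U → F ← H → L ← Q is active, E and Q are not d-separated given {F, L, W}.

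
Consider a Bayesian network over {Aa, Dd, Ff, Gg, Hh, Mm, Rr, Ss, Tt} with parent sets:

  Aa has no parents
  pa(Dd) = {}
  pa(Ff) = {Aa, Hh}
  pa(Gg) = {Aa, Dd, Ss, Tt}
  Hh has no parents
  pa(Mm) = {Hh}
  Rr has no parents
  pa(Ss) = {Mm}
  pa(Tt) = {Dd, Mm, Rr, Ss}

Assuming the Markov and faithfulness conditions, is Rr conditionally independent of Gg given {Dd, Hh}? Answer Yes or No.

No

There are 6 undirected paths between Rr and Gg; checking each against the conditioning set {Dd, Hh}:
  1. Rr → Tt ← Dd → Gg — Tt:collider[blocks]; Dd:fork[blocks] ⇒ blocked
  2. Rr → Tt ← Mm ← Hh → Ff ← Aa → Gg — Tt:collider[blocks]; Mm:chain[open]; Hh:fork[blocks]; Ff:collider[blocks]; Aa:fork[open] ⇒ blocked
  3. Rr → Tt ← Mm → Ss → Gg — Tt:collider[blocks]; Mm:fork[open]; Ss:chain[open] ⇒ blocked
  4. Rr → Tt → Gg — Tt:chain[open] ⇒ active
  5. Rr → Tt ← Ss ← Mm ← Hh → Ff ← Aa → Gg — Tt:collider[blocks]; Ss:chain[open]; Mm:chain[open]; Hh:fork[blocks]; Ff:collider[blocks]; Aa:fork[open] ⇒ blocked
  6. Rr → Tt ← Ss → Gg — Tt:collider[blocks]; Ss:fork[open] ⇒ blocked
At least one path is unblocked, so d-separation fails.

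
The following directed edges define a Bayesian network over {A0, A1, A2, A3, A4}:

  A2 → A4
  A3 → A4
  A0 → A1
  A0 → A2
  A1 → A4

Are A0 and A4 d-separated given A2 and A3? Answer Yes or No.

No

Enumerating the 2 paths from A0 to A4 and testing each for blocking by {A2, A3}:
  1. A0 → A2 → A4 — A2:chain[blocks] ⇒ blocked
  2. A0 → A1 → A4 — A1:chain[open] ⇒ active
Since the path A0 → A1 → A4 is active, A0 and A4 are not d-separated given {A2, A3}.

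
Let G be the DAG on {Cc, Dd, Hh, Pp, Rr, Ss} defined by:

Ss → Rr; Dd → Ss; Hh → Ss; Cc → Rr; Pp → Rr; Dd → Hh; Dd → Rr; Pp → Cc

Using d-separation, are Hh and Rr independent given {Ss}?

No — Hh and Rr are not d-separated given {Ss}.

There are 4 undirected paths between Hh and Rr; checking each against the conditioning set {Ss}:
Path 1: Hh → Ss ← Dd → Rr
  Ss is a collider and Ss is conditioned on, which opens it; Dd is a fork and Dd is not conditioned on — no node blocks this path, so it is active.
Path 2: Hh → Ss → Rr
  Ss is a chain here and Ss is conditioned on, so the path is blocked at Ss.
Path 3: Hh ← Dd → Ss → Rr
  Ss is a chain here and Ss is conditioned on, so the path is blocked at Ss.
Path 4: Hh ← Dd → Rr
  Dd is a fork and Dd is not conditioned on — no node blocks this path, so it is active.
Because an active path exists, Hh and Rr are not d-separated.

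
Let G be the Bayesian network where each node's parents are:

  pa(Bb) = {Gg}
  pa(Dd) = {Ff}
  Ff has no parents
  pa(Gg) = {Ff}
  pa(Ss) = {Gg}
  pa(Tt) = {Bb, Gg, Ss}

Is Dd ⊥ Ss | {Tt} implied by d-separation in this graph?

No

3 paths connect Dd and Ss; each must be blocked for d-separation to hold:
Path 1: Dd ← Ff → Gg → Tt ← Ss
  Ff is a fork and Ff is not conditioned on; Gg is a chain and Gg is not conditioned on; Tt is a collider and Tt is conditioned on, which opens it — no node blocks this path, so it is active.
Path 2: Dd ← Ff → Gg → Ss
  Ff is a fork and Ff is not conditioned on; Gg is a chain and Gg is not conditioned on — no node blocks this path, so it is active.
Path 3: Dd ← Ff → Gg → Bb → Tt ← Ss
  Ff is a fork and Ff is not conditioned on; Gg is a chain and Gg is not conditioned on; Bb is a chain and Bb is not conditioned on; Tt is a collider and Tt is conditioned on, which opens it — no node blocks this path, so it is active.
Since the path Dd ← Ff → Gg → Tt ← Ss is active, Dd and Ss are not d-separated given {Tt}.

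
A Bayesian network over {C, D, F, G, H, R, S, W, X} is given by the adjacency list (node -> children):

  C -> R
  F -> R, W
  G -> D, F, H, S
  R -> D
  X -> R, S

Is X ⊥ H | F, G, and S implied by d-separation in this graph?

Yes — X and H are d-separated given {F, G, S}.

We examine all 3 paths between X and H:
  1. X → R → D ← G → H — R:chain[open]; D:collider[blocks]; G:fork[blocks] ⇒ blocked
  2. X → R ← F ← G → H — R:collider[blocks]; F:chain[blocks]; G:fork[blocks] ⇒ blocked
  3. X → S ← G → H — S:collider[open]; G:fork[blocks] ⇒ blocked
All paths are blocked; X ⊥ H | {F, G, S} holds.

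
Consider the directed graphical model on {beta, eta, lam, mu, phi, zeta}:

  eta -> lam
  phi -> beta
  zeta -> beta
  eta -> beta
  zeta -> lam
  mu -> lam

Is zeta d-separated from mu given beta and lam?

We examine all 2 paths between zeta and mu:
Path 1: zeta → beta ← eta → lam ← mu
  beta is a collider and beta is conditioned on, which opens it; eta is a fork and eta is not conditioned on; lam is a collider and lam is conditioned on, which opens it — no node blocks this path, so it is active.
Path 2: zeta → lam ← mu
  lam is a collider and lam is conditioned on, which opens it — no node blocks this path, so it is active.
Because an active path exists, zeta and mu are not d-separated.

No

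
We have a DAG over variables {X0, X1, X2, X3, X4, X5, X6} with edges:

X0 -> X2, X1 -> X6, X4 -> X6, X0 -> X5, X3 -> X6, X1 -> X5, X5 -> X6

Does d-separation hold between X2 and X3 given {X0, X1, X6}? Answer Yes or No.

There are 2 undirected paths between X2 and X3; checking each against the conditioning set {X0, X1, X6}:
Path 1: X2 ← X0 → X5 → X6 ← X3
  X0 is a fork here and X0 is conditioned on, so the path is blocked at X0.
Path 2: X2 ← X0 → X5 ← X1 → X6 ← X3
  X0 is a fork here and X0 is conditioned on, so the path is blocked at X0.
Every path is blocked, so X2 and X3 are d-separated given {X0, X1, X6}.

Yes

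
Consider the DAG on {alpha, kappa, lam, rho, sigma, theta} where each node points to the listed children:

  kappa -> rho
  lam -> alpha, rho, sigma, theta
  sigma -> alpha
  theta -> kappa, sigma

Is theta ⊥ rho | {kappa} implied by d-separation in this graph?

There are 4 undirected paths between theta and rho; checking each against the conditioning set {kappa}:
Path 1: theta ← lam → rho
  lam is a fork and lam is not conditioned on — no node blocks this path, so it is active.
Path 2: theta → sigma → alpha ← lam → rho
  alpha is a collider here and neither alpha nor any of its descendants is conditioned on, so the collider stays closed — the path is blocked at alpha.
Path 3: theta → sigma ← lam → rho
  sigma is a collider here and neither sigma nor any of its descendants is conditioned on, so the collider stays closed — the path is blocked at sigma.
Path 4: theta → kappa → rho
  kappa is a chain here and kappa is conditioned on, so the path is blocked at kappa.
Since the path theta ← lam → rho is active, theta and rho are not d-separated given {kappa}.

No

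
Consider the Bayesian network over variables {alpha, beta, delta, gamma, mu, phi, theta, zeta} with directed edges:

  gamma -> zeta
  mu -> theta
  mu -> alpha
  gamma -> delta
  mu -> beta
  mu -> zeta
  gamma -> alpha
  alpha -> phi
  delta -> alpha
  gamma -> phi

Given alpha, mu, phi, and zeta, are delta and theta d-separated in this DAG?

We examine all 6 paths between delta and theta:
Path 1: delta → alpha → phi ← gamma → zeta ← mu → theta
  alpha is a chain here and alpha is conditioned on, so the path is blocked at alpha.
Path 2: delta → alpha ← gamma → zeta ← mu → theta
  mu is a fork here and mu is conditioned on, so the path is blocked at mu.
Path 3: delta → alpha ← mu → theta
  mu is a fork here and mu is conditioned on, so the path is blocked at mu.
Path 4: delta ← gamma → alpha ← mu → theta
  mu is a fork here and mu is conditioned on, so the path is blocked at mu.
Path 5: delta ← gamma → phi ← alpha ← mu → theta
  alpha is a chain here and alpha is conditioned on, so the path is blocked at alpha.
Path 6: delta ← gamma → zeta ← mu → theta
  mu is a fork here and mu is conditioned on, so the path is blocked at mu.
Since every path is blocked, d-separation holds.

Yes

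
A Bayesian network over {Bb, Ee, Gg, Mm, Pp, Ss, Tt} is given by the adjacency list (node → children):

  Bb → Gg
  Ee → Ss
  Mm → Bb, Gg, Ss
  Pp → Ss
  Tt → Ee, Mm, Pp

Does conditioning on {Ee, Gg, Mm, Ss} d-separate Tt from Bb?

Yes

There are 6 undirected paths between Tt and Bb; checking each against the conditioning set {Ee, Gg, Mm, Ss}:
Path 1: Tt → Mm → Bb
  Mm is a chain here and Mm is conditioned on, so the path is blocked at Mm.
Path 2: Tt → Mm → Gg ← Bb
  Mm is a chain here and Mm is conditioned on, so the path is blocked at Mm.
Path 3: Tt → Pp → Ss ← Mm → Bb
  Mm is a fork here and Mm is conditioned on, so the path is blocked at Mm.
Path 4: Tt → Pp → Ss ← Mm → Gg ← Bb
  Mm is a fork here and Mm is conditioned on, so the path is blocked at Mm.
Path 5: Tt → Ee → Ss ← Mm → Bb
  Ee is a chain here and Ee is conditioned on, so the path is blocked at Ee.
Path 6: Tt → Ee → Ss ← Mm → Gg ← Bb
  Ee is a chain here and Ee is conditioned on, so the path is blocked at Ee.
Since every path is blocked, d-separation holds.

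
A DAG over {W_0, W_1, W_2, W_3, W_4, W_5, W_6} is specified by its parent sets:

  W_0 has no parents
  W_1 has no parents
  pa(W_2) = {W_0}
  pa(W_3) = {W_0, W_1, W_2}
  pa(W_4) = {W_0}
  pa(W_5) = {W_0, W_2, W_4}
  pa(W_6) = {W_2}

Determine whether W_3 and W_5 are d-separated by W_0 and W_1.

No — W_3 and W_5 are not d-separated given {W_0, W_1}.

6 paths connect W_3 and W_5; each must be blocked for d-separation to hold:
Path 1: W_3 ← W_2 → W_5
  W_2 is a fork and W_2 is not conditioned on — no node blocks this path, so it is active.
Path 2: W_3 ← W_2 ← W_0 → W_5
  W_0 is a fork here and W_0 is conditioned on, so the path is blocked at W_0.
Path 3: W_3 ← W_2 ← W_0 → W_4 → W_5
  W_0 is a fork here and W_0 is conditioned on, so the path is blocked at W_0.
Path 4: W_3 ← W_0 → W_2 → W_5
  W_0 is a fork here and W_0 is conditioned on, so the path is blocked at W_0.
Path 5: W_3 ← W_0 → W_5
  W_0 is a fork here and W_0 is conditioned on, so the path is blocked at W_0.
Path 6: W_3 ← W_0 → W_4 → W_5
  W_0 is a fork here and W_0 is conditioned on, so the path is blocked at W_0.
At least one path is unblocked, so d-separation fails.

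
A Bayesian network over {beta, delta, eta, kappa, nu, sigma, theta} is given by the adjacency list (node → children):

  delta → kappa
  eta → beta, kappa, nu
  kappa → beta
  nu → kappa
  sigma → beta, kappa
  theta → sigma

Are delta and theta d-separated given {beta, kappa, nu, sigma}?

Yes

There are 4 undirected paths between delta and theta; checking each against the conditioning set {beta, kappa, nu, sigma}:
Path 1: delta → kappa → beta ← sigma ← theta
  kappa is a chain here and kappa is conditioned on, so the path is blocked at kappa.
Path 2: delta → kappa ← eta → beta ← sigma ← theta
  sigma is a chain here and sigma is conditioned on, so the path is blocked at sigma.
Path 3: delta → kappa ← nu ← eta → beta ← sigma ← theta
  nu is a chain here and nu is conditioned on, so the path is blocked at nu.
Path 4: delta → kappa ← sigma ← theta
  sigma is a chain here and sigma is conditioned on, so the path is blocked at sigma.
Every path is blocked, so delta and theta are d-separated given {beta, kappa, nu, sigma}.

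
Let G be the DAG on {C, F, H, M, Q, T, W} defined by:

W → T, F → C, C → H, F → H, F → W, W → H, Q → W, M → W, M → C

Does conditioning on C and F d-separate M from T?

There are 5 undirected paths between M and T; checking each against the conditioning set {C, F}:
Path 1: M → C ← F → H ← W → T
  F is a fork here and F is conditioned on, so the path is blocked at F.
Path 2: M → C ← F → W → T
  F is a fork here and F is conditioned on, so the path is blocked at F.
Path 3: M → C → H ← F → W → T
  C is a chain here and C is conditioned on, so the path is blocked at C.
Path 4: M → C → H ← W → T
  C is a chain here and C is conditioned on, so the path is blocked at C.
Path 5: M → W → T
  W is a chain and W is not conditioned on — no node blocks this path, so it is active.
Because an active path exists, M and T are not d-separated.

No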